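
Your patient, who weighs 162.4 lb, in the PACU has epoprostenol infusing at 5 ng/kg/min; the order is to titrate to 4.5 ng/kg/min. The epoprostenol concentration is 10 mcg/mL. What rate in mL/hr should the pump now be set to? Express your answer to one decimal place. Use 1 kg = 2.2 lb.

2.0 mL/hr

Weight = 162.4 lb ÷ 2.2 lb/kg = 73.81818 kg
Dose = 4.5 ng/kg/min × 73.81818 kg = 332.1818 ng/min
332.1818 ng/min × 60 min/hr = 19930.91 ng/hr
Concentration = 10 mcg/mL = 10000 ng/mL
Rate = 19930.91 ng/hr ÷ 10000 ng/mL = 1.993091 mL/hr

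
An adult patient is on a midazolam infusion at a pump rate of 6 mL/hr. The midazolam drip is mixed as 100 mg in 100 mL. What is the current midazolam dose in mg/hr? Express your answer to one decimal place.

Concentration = 100 mg ÷ 100 mL = 1 mg/mL
Drug rate = 6 mL/hr × 1 mg/mL = 6 mg/hr

6.0 mg/hr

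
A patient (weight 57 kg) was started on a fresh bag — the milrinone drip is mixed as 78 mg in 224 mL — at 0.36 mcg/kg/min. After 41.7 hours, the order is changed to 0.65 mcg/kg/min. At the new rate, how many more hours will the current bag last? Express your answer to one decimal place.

12.0 hours

Initial rate:
Dose = 0.36 mcg/kg/min × 57 kg = 20.52 mcg/min
20.52 mcg/min × 60 min/hr = 1231.2 mcg/hr
Concentration = 78 mg ÷ 224 mL = 0.3482143 mg/mL = 348.2143 mcg/mL
Rate = 1231.2 mcg/hr ÷ 348.2143 mcg/mL = 3.535754 mL/hr
Volume infused so far = 3.535754 mL/hr × 41.7 hr = 147.4409 mL
Volume remaining = 224 − 147.4409 = 76.55906 mL
New rate:
Dose = 0.65 mcg/kg/min × 57 kg = 37.05 mcg/min
37.05 mcg/min × 60 min/hr = 2223 mcg/hr
Rate = 2223 mcg/hr ÷ 348.2143 mcg/mL = 6.384 mL/hr
Time remaining = 76.55906 mL ÷ 6.384 mL/hr = 11.99233 hr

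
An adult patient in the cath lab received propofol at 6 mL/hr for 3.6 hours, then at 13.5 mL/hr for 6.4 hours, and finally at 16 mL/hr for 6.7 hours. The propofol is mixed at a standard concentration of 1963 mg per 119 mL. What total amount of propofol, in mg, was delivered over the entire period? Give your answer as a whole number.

3550 mg

Concentration = 1963 mg ÷ 119 mL = 16.4958 mg/mL
Stage 1: 6 mL/hr × 3.6 hr = 21.6 mL → 21.6 mL × 16.4958 mg/mL = 356.3092 mg
Stage 2: 13.5 mL/hr × 6.4 hr = 86.4 mL → 86.4 mL × 16.4958 mg/mL = 1425.237 mg
Stage 3: 16 mL/hr × 6.7 hr = 107.2 mL → 107.2 mL × 16.4958 mg/mL = 1768.35 mg
Total = 356.3092 + 1425.237 + 1768.35 = 3549.896 mg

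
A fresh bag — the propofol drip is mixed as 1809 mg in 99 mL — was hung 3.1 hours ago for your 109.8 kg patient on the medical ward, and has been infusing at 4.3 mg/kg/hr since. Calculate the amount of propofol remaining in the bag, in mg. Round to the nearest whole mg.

345 mg

Dose = 4.3 mg/kg/hr × 109.8 kg = 472.14 mg/hr
Concentration = 1809 mg ÷ 99 mL = 18.27273 mg/mL
Rate = 472.14 mg/hr ÷ 18.27273 mg/mL = 25.83851 mL/hr
Volume infused = 25.83851 mL/hr × 3.1 hr = 80.09937 mL
Volume remaining = 99 − 80.09937 = 18.90063 mL
Drug remaining = 18.90063 mL × 18.27273 mg/mL = 345.366 mg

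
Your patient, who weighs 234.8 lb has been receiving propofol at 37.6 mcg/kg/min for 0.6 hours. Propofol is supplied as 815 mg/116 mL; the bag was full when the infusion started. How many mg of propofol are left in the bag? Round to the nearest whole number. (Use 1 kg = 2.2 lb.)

671 mg

Weight = 234.8 lb ÷ 2.2 lb/kg = 106.7273 kg
Dose = 37.6 mcg/kg/min × 106.7273 kg = 4012.945 mcg/min
4012.945 mcg/min × 60 min/hr = 240776.7 mcg/hr
Concentration = 815 mg ÷ 116 mL = 7.025862 mg/mL = 7025.862 mcg/mL
Rate = 240776.7 mcg/hr ÷ 7025.862 mcg/mL = 34.27006 mL/hr
Volume infused = 34.27006 mL/hr × 0.6 hr = 20.56204 mL
Volume remaining = 116 − 20.56204 = 95.43796 mL
Drug remaining = 95.43796 mL × 7025.862 mcg/mL = 670534 mcg = 670.534 mg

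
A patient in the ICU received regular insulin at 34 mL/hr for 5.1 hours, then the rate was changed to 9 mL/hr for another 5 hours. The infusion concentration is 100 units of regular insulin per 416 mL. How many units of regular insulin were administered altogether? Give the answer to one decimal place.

52.5 units

Concentration = 100 units ÷ 416 mL = 0.2403846 units/mL
Stage 1: 34 mL/hr × 5.1 hr = 173.4 mL → 173.4 mL × 0.2403846 units/mL = 41.68269 units
Stage 2: 9 mL/hr × 5 hr = 45 mL → 45 mL × 0.2403846 units/mL = 10.81731 units
Total = 41.68269 + 10.81731 = 52.5 units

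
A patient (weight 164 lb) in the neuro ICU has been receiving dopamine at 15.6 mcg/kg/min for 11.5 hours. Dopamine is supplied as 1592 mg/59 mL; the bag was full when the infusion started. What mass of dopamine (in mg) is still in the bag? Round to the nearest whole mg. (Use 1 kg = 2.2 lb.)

Weight = 164 lb ÷ 2.2 lb/kg = 74.54545 kg
Dose = 15.6 mcg/kg/min × 74.54545 kg = 1162.909 mcg/min
1162.909 mcg/min × 60 min/hr = 69774.55 mcg/hr
Concentration = 1592 mg ÷ 59 mL = 26.98305 mg/mL = 26983.05 mcg/mL
Rate = 69774.55 mcg/hr ÷ 26983.05 mcg/mL = 2.585866 mL/hr
Volume infused = 2.585866 mL/hr × 11.5 hr = 29.73746 mL
Volume remaining = 59 − 29.73746 = 29.26254 mL
Drug remaining = 29.26254 mL × 26983.05 mcg/mL = 789592.7 mcg = 789.5927 mg

790 mg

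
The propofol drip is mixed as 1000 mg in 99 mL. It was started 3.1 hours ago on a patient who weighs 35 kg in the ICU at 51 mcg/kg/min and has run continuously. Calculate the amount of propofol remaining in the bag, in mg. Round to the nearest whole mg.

668 mg

Dose = 51 mcg/kg/min × 35 kg = 1785 mcg/min
1785 mcg/min × 60 min/hr = 107100 mcg/hr
Concentration = 1000 mg ÷ 99 mL = 10.10101 mg/mL = 10101.01 mcg/mL
Rate = 107100 mcg/hr ÷ 10101.01 mcg/mL = 10.6029 mL/hr
Volume infused = 10.6029 mL/hr × 3.1 hr = 32.86899 mL
Volume remaining = 99 − 32.86899 = 66.13101 mL
Drug remaining = 66.13101 mL × 10101.01 mcg/mL = 667990 mcg = 667.99 mg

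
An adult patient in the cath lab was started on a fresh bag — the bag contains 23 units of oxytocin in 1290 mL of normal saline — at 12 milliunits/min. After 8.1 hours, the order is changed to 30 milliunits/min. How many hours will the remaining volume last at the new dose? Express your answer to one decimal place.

9.5 hours

Initial rate:
12 milliunits/min × 60 min/hr = 720 milliunits/hr
Concentration = 23 units ÷ 1290 mL = 0.01782946 units/mL = 17.82946 milliunits/mL
Rate = 720 milliunits/hr ÷ 17.82946 milliunits/mL = 40.38261 mL/hr
Volume infused so far = 40.38261 mL/hr × 8.1 hr = 327.0991 mL
Volume remaining = 1290 − 327.0991 = 962.9009 mL
New rate:
30 milliunits/min × 60 min/hr = 1800 milliunits/hr
Rate = 1800 milliunits/hr ÷ 17.82946 milliunits/mL = 100.9565 mL/hr
Time remaining = 962.9009 mL ÷ 100.9565 mL/hr = 9.537778 hr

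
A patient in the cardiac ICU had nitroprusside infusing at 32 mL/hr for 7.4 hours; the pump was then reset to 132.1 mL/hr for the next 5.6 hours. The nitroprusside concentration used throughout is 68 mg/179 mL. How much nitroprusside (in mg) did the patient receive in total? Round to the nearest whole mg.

Concentration = 68 mg ÷ 179 mL = 0.3798883 mg/mL
Stage 1: 32 mL/hr × 7.4 hr = 236.8 mL → 236.8 mL × 0.3798883 mg/mL = 89.95754 mg
Stage 2: 132.1 mL/hr × 5.6 hr = 739.76 mL → 739.76 mL × 0.3798883 mg/mL = 281.0261 mg
Total = 89.95754 + 281.0261 = 370.9837 mg

371 mg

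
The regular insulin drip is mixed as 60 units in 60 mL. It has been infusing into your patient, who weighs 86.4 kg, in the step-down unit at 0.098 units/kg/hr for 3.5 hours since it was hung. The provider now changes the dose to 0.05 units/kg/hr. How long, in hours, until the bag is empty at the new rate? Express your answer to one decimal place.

Initial rate:
Dose = 0.098 units/kg/hr × 86.4 kg = 8.4672 units/hr
Concentration = 60 units ÷ 60 mL = 1 units/mL
Rate = 8.4672 units/hr ÷ 1 units/mL = 8.4672 mL/hr
Volume infused so far = 8.4672 mL/hr × 3.5 hr = 29.6352 mL
Volume remaining = 60 − 29.6352 = 30.3648 mL
New rate:
Dose = 0.05 units/kg/hr × 86.4 kg = 4.32 units/hr
Rate = 4.32 units/hr ÷ 1 units/mL = 4.32 mL/hr
Time remaining = 30.3648 mL ÷ 4.32 mL/hr = 7.028889 hr

7.0 hours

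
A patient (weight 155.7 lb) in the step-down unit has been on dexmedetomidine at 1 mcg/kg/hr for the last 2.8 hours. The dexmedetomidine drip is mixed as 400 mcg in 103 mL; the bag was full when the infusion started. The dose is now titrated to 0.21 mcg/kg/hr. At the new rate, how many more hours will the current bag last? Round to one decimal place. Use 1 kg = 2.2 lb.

13.6 hours

Initial rate:
Weight = 155.7 lb ÷ 2.2 lb/kg = 70.77273 kg
Dose = 1 mcg/kg/hr × 70.77273 kg = 70.77273 mcg/hr
Concentration = 400 mcg ÷ 103 mL = 3.883495 mcg/mL
Rate = 70.77273 mcg/hr ÷ 3.883495 mcg/mL = 18.22398 mL/hr
Volume infused so far = 18.22398 mL/hr × 2.8 hr = 51.02714 mL
Volume remaining = 103 − 51.02714 = 51.97286 mL
New rate:
Dose = 0.21 mcg/kg/hr × 70.77273 kg = 14.86227 mcg/hr
Rate = 14.86227 mcg/hr ÷ 3.883495 mcg/mL = 3.827035 mL/hr
Time remaining = 51.97286 mL ÷ 3.827035 mL/hr = 13.58045 hr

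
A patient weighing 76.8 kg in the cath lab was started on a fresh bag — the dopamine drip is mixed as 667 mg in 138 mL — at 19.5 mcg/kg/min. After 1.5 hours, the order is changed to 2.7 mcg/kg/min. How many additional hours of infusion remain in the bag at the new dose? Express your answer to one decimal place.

Initial rate:
Dose = 19.5 mcg/kg/min × 76.8 kg = 1497.6 mcg/min
1497.6 mcg/min × 60 min/hr = 89856 mcg/hr
Concentration = 667 mg ÷ 138 mL = 4.833333 mg/mL = 4833.333 mcg/mL
Rate = 89856 mcg/hr ÷ 4833.333 mcg/mL = 18.5909 mL/hr
Volume infused so far = 18.5909 mL/hr × 1.5 hr = 27.88634 mL
Volume remaining = 138 − 27.88634 = 110.1137 mL
New rate:
Dose = 2.7 mcg/kg/min × 76.8 kg = 207.36 mcg/min
207.36 mcg/min × 60 min/hr = 12441.6 mcg/hr
Rate = 12441.6 mcg/hr ÷ 4833.333 mcg/mL = 2.574124 mL/hr
Time remaining = 110.1137 mL ÷ 2.574124 mL/hr = 42.77713 hr

42.8 hours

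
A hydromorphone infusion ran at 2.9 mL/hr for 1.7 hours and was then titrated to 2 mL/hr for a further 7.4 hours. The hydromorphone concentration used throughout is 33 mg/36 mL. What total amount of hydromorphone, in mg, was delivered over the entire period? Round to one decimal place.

Concentration = 33 mg ÷ 36 mL = 0.9166667 mg/mL
Stage 1: 2.9 mL/hr × 1.7 hr = 4.93 mL → 4.93 mL × 0.9166667 mg/mL = 4.519167 mg
Stage 2: 2 mL/hr × 7.4 hr = 14.8 mL → 14.8 mL × 0.9166667 mg/mL = 13.56667 mg
Total = 4.519167 + 13.56667 = 18.08583 mg

18.1 mg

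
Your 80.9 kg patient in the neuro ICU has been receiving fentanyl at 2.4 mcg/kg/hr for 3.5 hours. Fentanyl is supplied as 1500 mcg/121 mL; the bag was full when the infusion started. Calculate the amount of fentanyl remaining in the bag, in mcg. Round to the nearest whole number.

820 mcg

Dose = 2.4 mcg/kg/hr × 80.9 kg = 194.16 mcg/hr
Concentration = 1500 mcg ÷ 121 mL = 12.39669 mcg/mL
Rate = 194.16 mcg/hr ÷ 12.39669 mcg/mL = 15.66224 mL/hr
Volume infused = 15.66224 mL/hr × 3.5 hr = 54.81784 mL
Volume remaining = 121 − 54.81784 = 66.18216 mL
Drug remaining = 66.18216 mL × 12.39669 mcg/mL = 820.44 mcg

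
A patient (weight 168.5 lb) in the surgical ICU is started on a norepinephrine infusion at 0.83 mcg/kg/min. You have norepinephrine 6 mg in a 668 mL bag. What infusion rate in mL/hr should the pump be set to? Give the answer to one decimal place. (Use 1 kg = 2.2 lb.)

Weight = 168.5 lb ÷ 2.2 lb/kg = 76.59091 kg
Dose = 0.83 mcg/kg/min × 76.59091 kg = 63.57045 mcg/min
63.57045 mcg/min × 60 min/hr = 3814.227 mcg/hr
Concentration = 6 mg ÷ 668 mL = 0.008982036 mg/mL = 8.982036 mcg/mL
Rate = 3814.227 mcg/hr ÷ 8.982036 mcg/mL = 424.6506 mL/hr

424.7 mL/hr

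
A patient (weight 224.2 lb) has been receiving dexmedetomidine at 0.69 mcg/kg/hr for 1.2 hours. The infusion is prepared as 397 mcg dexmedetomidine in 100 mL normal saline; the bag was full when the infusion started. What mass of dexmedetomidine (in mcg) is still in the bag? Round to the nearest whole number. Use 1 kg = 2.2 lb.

313 mcg

Weight = 224.2 lb ÷ 2.2 lb/kg = 101.9091 kg
Dose = 0.69 mcg/kg/hr × 101.9091 kg = 70.31727 mcg/hr
Concentration = 397 mcg ÷ 100 mL = 3.97 mcg/mL
Rate = 70.31727 mcg/hr ÷ 3.97 mcg/mL = 17.71216 mL/hr
Volume infused = 17.71216 mL/hr × 1.2 hr = 21.25459 mL
Volume remaining = 100 − 21.25459 = 78.74541 mL
Drug remaining = 78.74541 mL × 3.97 mcg/mL = 312.6193 mcg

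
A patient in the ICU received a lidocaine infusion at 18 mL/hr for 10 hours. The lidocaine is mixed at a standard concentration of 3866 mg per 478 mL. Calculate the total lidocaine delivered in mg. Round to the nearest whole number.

1456 mg

Concentration = 3866 mg ÷ 478 mL = 8.087866 mg/mL
Drug rate = 18 mL/hr × 8.087866 mg/mL = 145.5816 mg/hr
Total = 145.5816 mg/hr × 10 hr = 1455.816 mg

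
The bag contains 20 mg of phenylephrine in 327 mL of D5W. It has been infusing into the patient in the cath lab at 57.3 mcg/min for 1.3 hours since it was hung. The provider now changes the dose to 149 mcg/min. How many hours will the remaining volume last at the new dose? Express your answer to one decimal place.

1.7 hours

Initial rate:
57.3 mcg/min × 60 min/hr = 3438 mcg/hr
Concentration = 20 mg ÷ 327 mL = 0.06116208 mg/mL = 61.16208 mcg/mL
Rate = 3438 mcg/hr ÷ 61.16208 mcg/mL = 56.2113 mL/hr
Volume infused so far = 56.2113 mL/hr × 1.3 hr = 73.07469 mL
Volume remaining = 327 − 73.07469 = 253.9253 mL
New rate:
149 mcg/min × 60 min/hr = 8940 mcg/hr
Rate = 8940 mcg/hr ÷ 61.16208 mcg/mL = 146.169 mL/hr
Time remaining = 253.9253 mL ÷ 146.169 mL/hr = 1.737204 hr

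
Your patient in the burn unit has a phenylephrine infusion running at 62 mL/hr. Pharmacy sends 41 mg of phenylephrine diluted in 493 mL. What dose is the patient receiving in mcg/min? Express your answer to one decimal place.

85.9 mcg/min

Concentration = 41 mg ÷ 493 mL = 0.0831643 mg/mL = 83.1643 mcg/mL
Drug rate = 62 mL/hr × 83.1643 mcg/mL = 5156.187 mcg/hr
5156.187 mcg/hr ÷ 60 min/hr = 85.93644 mcg/min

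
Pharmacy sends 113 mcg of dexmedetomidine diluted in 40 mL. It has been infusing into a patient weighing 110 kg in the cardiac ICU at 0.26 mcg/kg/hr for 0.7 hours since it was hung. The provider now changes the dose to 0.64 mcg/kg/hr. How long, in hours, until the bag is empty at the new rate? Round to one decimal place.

1.3 hours

Initial rate:
Dose = 0.26 mcg/kg/hr × 110 kg = 28.6 mcg/hr
Concentration = 113 mcg ÷ 40 mL = 2.825 mcg/mL
Rate = 28.6 mcg/hr ÷ 2.825 mcg/mL = 10.12389 mL/hr
Volume infused so far = 10.12389 mL/hr × 0.7 hr = 7.086726 mL
Volume remaining = 40 − 7.086726 = 32.91327 mL
New rate:
Dose = 0.64 mcg/kg/hr × 110 kg = 70.4 mcg/hr
Rate = 70.4 mcg/hr ÷ 2.825 mcg/mL = 24.92035 mL/hr
Time remaining = 32.91327 mL ÷ 24.92035 mL/hr = 1.320739 hr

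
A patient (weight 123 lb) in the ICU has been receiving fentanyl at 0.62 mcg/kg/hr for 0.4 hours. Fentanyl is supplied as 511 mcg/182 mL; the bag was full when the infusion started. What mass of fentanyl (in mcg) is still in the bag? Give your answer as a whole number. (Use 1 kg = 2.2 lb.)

Weight = 123 lb ÷ 2.2 lb/kg = 55.90909 kg
Dose = 0.62 mcg/kg/hr × 55.90909 kg = 34.66364 mcg/hr
Concentration = 511 mcg ÷ 182 mL = 2.807692 mcg/mL
Rate = 34.66364 mcg/hr ÷ 2.807692 mcg/mL = 12.34595 mL/hr
Volume infused = 12.34595 mL/hr × 0.4 hr = 4.938381 mL
Volume remaining = 182 − 4.938381 = 177.0616 mL
Drug remaining = 177.0616 mL × 2.807692 mcg/mL = 497.1345 mcg

497 mcg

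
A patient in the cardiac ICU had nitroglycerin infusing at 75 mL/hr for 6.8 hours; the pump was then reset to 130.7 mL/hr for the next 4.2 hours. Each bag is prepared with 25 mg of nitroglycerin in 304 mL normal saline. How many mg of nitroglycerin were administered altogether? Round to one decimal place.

Concentration = 25 mg ÷ 304 mL = 0.08223684 mg/mL
Stage 1: 75 mL/hr × 6.8 hr = 510 mL → 510 mL × 0.08223684 mg/mL = 41.94079 mg
Stage 2: 130.7 mL/hr × 4.2 hr = 548.94 mL → 548.94 mL × 0.08223684 mg/mL = 45.14309 mg
Total = 41.94079 + 45.14309 = 87.08388 mg

87.1 mg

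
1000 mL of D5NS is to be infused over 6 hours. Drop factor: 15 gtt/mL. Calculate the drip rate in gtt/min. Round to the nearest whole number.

42 gtt/min

1000 mL ÷ (6 hr × 60 = 360 min) = 2.777778 mL/min
2.777778 mL/min × 15 gtt/mL = 41.66667 gtt/min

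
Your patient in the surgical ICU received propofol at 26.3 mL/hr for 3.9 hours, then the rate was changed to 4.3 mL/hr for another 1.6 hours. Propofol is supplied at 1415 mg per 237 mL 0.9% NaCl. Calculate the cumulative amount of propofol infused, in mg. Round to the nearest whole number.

Concentration = 1415 mg ÷ 237 mL = 5.970464 mg/mL
Stage 1: 26.3 mL/hr × 3.9 hr = 102.57 mL → 102.57 mL × 5.970464 mg/mL = 612.3905 mg
Stage 2: 4.3 mL/hr × 1.6 hr = 6.88 mL → 6.88 mL × 5.970464 mg/mL = 41.07679 mg
Total = 612.3905 + 41.07679 = 653.4673 mg

653 mg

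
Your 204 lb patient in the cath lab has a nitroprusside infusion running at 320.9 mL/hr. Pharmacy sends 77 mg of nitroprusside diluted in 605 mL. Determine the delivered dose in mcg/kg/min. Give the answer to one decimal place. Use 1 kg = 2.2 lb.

Weight = 204 lb ÷ 2.2 lb/kg = 92.72727 kg
Concentration = 77 mg ÷ 605 mL = 0.1272727 mg/mL = 127.2727 mcg/mL
Drug rate = 320.9 mL/hr × 127.2727 mcg/mL = 40841.82 mcg/hr
40841.82 mcg/hr ÷ 60 min/hr = 680.697 mcg/min
680.697 mcg/min ÷ 92.72727 kg = 7.34085 mcg/kg/min

7.3 mcg/kg/min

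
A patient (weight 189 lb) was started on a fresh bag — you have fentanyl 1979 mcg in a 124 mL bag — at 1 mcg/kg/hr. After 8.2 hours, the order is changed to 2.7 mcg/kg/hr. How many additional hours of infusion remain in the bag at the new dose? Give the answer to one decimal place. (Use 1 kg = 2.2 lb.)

5.5 hours

Initial rate:
Weight = 189 lb ÷ 2.2 lb/kg = 85.90909 kg
Dose = 1 mcg/kg/hr × 85.90909 kg = 85.90909 mcg/hr
Concentration = 1979 mcg ÷ 124 mL = 15.95968 mcg/mL
Rate = 85.90909 mcg/hr ÷ 15.95968 mcg/mL = 5.382884 mL/hr
Volume infused so far = 5.382884 mL/hr × 8.2 hr = 44.13965 mL
Volume remaining = 124 − 44.13965 = 79.86035 mL
New rate:
Dose = 2.7 mcg/kg/hr × 85.90909 kg = 231.9545 mcg/hr
Rate = 231.9545 mcg/hr ÷ 15.95968 mcg/mL = 14.53379 mL/hr
Time remaining = 79.86035 mL ÷ 14.53379 mL/hr = 5.494807 hr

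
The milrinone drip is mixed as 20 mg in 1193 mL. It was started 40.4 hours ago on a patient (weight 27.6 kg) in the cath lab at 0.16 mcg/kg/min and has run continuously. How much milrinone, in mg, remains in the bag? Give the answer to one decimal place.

Dose = 0.16 mcg/kg/min × 27.6 kg = 4.416 mcg/min
4.416 mcg/min × 60 min/hr = 264.96 mcg/hr
Concentration = 20 mg ÷ 1193 mL = 0.01676446 mg/mL = 16.76446 mcg/mL
Rate = 264.96 mcg/hr ÷ 16.76446 mcg/mL = 15.80486 mL/hr
Volume infused = 15.80486 mL/hr × 40.4 hr = 638.5165 mL
Volume remaining = 1193 − 638.5165 = 554.4835 mL
Drug remaining = 554.4835 mL × 16.76446 mcg/mL = 9295.616 mcg = 9.295616 mg

9.3 mg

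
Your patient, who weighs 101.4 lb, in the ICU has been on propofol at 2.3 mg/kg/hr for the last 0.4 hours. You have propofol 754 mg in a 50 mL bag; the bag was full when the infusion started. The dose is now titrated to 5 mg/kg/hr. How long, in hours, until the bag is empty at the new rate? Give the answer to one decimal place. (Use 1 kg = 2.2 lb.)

Initial rate:
Weight = 101.4 lb ÷ 2.2 lb/kg = 46.09091 kg
Dose = 2.3 mg/kg/hr × 46.09091 kg = 106.0091 mg/hr
Concentration = 754 mg ÷ 50 mL = 15.08 mg/mL
Rate = 106.0091 mg/hr ÷ 15.08 mg/mL = 7.029781 mL/hr
Volume infused so far = 7.029781 mL/hr × 0.4 hr = 2.811912 mL
Volume remaining = 50 − 2.811912 = 47.18809 mL
New rate:
Dose = 5 mg/kg/hr × 46.09091 kg = 230.4545 mg/hr
Rate = 230.4545 mg/hr ÷ 15.08 mg/mL = 15.28213 mL/hr
Time remaining = 47.18809 mL ÷ 15.28213 mL/hr = 3.087795 hr

3.1 hours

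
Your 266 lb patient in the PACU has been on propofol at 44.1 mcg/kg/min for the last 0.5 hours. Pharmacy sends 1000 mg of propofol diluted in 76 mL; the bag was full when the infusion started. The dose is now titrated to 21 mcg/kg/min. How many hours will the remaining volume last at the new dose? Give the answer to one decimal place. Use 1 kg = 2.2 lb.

Initial rate:
Weight = 266 lb ÷ 2.2 lb/kg = 120.9091 kg
Dose = 44.1 mcg/kg/min × 120.9091 kg = 5332.091 mcg/min
5332.091 mcg/min × 60 min/hr = 319925.5 mcg/hr
Concentration = 1000 mg ÷ 76 mL = 13.15789 mg/mL = 13157.89 mcg/mL
Rate = 319925.5 mcg/hr ÷ 13157.89 mcg/mL = 24.31433 mL/hr
Volume infused so far = 24.31433 mL/hr × 0.5 hr = 12.15717 mL
Volume remaining = 76 − 12.15717 = 63.84283 mL
New rate:
Dose = 21 mcg/kg/min × 120.9091 kg = 2539.091 mcg/min
2539.091 mcg/min × 60 min/hr = 152345.5 mcg/hr
Rate = 152345.5 mcg/hr ÷ 13157.89 mcg/mL = 11.57825 mL/hr
Time remaining = 63.84283 mL ÷ 11.57825 mL/hr = 5.514029 hr

5.5 hours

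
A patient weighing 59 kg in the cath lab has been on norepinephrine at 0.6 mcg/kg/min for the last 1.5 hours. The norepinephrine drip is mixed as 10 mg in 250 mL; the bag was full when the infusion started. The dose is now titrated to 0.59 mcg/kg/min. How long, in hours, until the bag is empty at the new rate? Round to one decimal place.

Initial rate:
Dose = 0.6 mcg/kg/min × 59 kg = 35.4 mcg/min
35.4 mcg/min × 60 min/hr = 2124 mcg/hr
Concentration = 10 mg ÷ 250 mL = 0.04 mg/mL = 40 mcg/mL
Rate = 2124 mcg/hr ÷ 40 mcg/mL = 53.1 mL/hr
Volume infused so far = 53.1 mL/hr × 1.5 hr = 79.65 mL
Volume remaining = 250 − 79.65 = 170.35 mL
New rate:
Dose = 0.59 mcg/kg/min × 59 kg = 34.81 mcg/min
34.81 mcg/min × 60 min/hr = 2088.6 mcg/hr
Rate = 2088.6 mcg/hr ÷ 40 mcg/mL = 52.215 mL/hr
Time remaining = 170.35 mL ÷ 52.215 mL/hr = 3.262472 hr

3.3 hours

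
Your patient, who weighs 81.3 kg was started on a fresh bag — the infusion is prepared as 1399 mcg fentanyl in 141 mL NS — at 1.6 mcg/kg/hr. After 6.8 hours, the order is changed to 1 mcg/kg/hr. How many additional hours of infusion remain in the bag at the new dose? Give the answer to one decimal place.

6.3 hours

Initial rate:
Dose = 1.6 mcg/kg/hr × 81.3 kg = 130.08 mcg/hr
Concentration = 1399 mcg ÷ 141 mL = 9.921986 mcg/mL
Rate = 130.08 mcg/hr ÷ 9.921986 mcg/mL = 13.11028 mL/hr
Volume infused so far = 13.11028 mL/hr × 6.8 hr = 89.1499 mL
Volume remaining = 141 − 89.1499 = 51.8501 mL
New rate:
Dose = 1 mcg/kg/hr × 81.3 kg = 81.3 mcg/hr
Rate = 81.3 mcg/hr ÷ 9.921986 mcg/mL = 8.193924 mL/hr
Time remaining = 51.8501 mL ÷ 8.193924 mL/hr = 6.327872 hr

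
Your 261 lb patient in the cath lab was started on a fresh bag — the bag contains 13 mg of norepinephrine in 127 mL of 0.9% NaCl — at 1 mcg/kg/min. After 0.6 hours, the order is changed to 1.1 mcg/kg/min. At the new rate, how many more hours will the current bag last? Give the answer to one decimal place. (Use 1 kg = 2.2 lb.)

1.1 hours

Initial rate:
Weight = 261 lb ÷ 2.2 lb/kg = 118.6364 kg
Dose = 1 mcg/kg/min × 118.6364 kg = 118.6364 mcg/min
118.6364 mcg/min × 60 min/hr = 7118.182 mcg/hr
Concentration = 13 mg ÷ 127 mL = 0.1023622 mg/mL = 102.3622 mcg/mL
Rate = 7118.182 mcg/hr ÷ 102.3622 mcg/mL = 69.53916 mL/hr
Volume infused so far = 69.53916 mL/hr × 0.6 hr = 41.7235 mL
Volume remaining = 127 − 41.7235 = 85.2765 mL
New rate:
Dose = 1.1 mcg/kg/min × 118.6364 kg = 130.5 mcg/min
130.5 mcg/min × 60 min/hr = 7830 mcg/hr
Rate = 7830 mcg/hr ÷ 102.3622 mcg/mL = 76.49308 mL/hr
Time remaining = 85.2765 mL ÷ 76.49308 mL/hr = 1.114826 hr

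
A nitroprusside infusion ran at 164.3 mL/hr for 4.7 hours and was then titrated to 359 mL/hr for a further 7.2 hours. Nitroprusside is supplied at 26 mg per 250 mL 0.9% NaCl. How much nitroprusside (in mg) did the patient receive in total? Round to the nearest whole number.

Concentration = 26 mg ÷ 250 mL = 0.104 mg/mL
Stage 1: 164.3 mL/hr × 4.7 hr = 772.21 mL → 772.21 mL × 0.104 mg/mL = 80.30984 mg
Stage 2: 359 mL/hr × 7.2 hr = 2584.8 mL → 2584.8 mL × 0.104 mg/mL = 268.8192 mg
Total = 80.30984 + 268.8192 = 349.129 mg

349 mg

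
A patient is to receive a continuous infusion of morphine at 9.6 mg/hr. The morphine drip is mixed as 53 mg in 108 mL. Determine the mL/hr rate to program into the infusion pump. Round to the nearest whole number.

20 mL/hr

Concentration = 53 mg ÷ 108 mL = 0.4907407 mg/mL
Rate = 9.6 mg/hr ÷ 0.4907407 mg/mL = 19.56226 mL/hr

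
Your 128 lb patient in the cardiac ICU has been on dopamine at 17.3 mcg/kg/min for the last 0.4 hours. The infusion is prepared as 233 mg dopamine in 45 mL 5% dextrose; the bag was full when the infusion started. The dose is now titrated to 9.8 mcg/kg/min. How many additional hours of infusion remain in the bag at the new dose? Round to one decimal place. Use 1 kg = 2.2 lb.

Initial rate:
Weight = 128 lb ÷ 2.2 lb/kg = 58.18182 kg
Dose = 17.3 mcg/kg/min × 58.18182 kg = 1006.545 mcg/min
1006.545 mcg/min × 60 min/hr = 60392.73 mcg/hr
Concentration = 233 mg ÷ 45 mL = 5.177778 mg/mL = 5177.778 mcg/mL
Rate = 60392.73 mcg/hr ÷ 5177.778 mcg/mL = 11.66383 mL/hr
Volume infused so far = 11.66383 mL/hr × 0.4 hr = 4.665533 mL
Volume remaining = 45 − 4.665533 = 40.33447 mL
New rate:
Dose = 9.8 mcg/kg/min × 58.18182 kg = 570.1818 mcg/min
570.1818 mcg/min × 60 min/hr = 34210.91 mcg/hr
Rate = 34210.91 mcg/hr ÷ 5177.778 mcg/mL = 6.607257 mL/hr
Time remaining = 40.33447 mL ÷ 6.607257 mL/hr = 6.104571 hr

6.1 hours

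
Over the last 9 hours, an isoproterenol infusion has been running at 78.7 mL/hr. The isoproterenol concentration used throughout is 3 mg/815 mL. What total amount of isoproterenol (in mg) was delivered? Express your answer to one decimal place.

2.6 mg

Concentration = 3 mg ÷ 815 mL = 0.003680982 mg/mL = 3.680982 mcg/mL
Drug rate = 78.7 mL/hr × 3.680982 mcg/mL = 289.6933 mcg/hr
Total = 289.6933 mcg/hr × 9 hr = 2607.239 mcg = 2.607239 mg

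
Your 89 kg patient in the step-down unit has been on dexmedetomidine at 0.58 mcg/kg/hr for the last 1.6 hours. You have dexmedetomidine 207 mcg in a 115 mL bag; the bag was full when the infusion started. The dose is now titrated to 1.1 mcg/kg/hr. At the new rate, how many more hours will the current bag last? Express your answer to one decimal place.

Initial rate:
Dose = 0.58 mcg/kg/hr × 89 kg = 51.62 mcg/hr
Concentration = 207 mcg ÷ 115 mL = 1.8 mcg/mL
Rate = 51.62 mcg/hr ÷ 1.8 mcg/mL = 28.67778 mL/hr
Volume infused so far = 28.67778 mL/hr × 1.6 hr = 45.88444 mL
Volume remaining = 115 − 45.88444 = 69.11556 mL
New rate:
Dose = 1.1 mcg/kg/hr × 89 kg = 97.9 mcg/hr
Rate = 97.9 mcg/hr ÷ 1.8 mcg/mL = 54.38889 mL/hr
Time remaining = 69.11556 mL ÷ 54.38889 mL/hr = 1.270766 hr

1.3 hours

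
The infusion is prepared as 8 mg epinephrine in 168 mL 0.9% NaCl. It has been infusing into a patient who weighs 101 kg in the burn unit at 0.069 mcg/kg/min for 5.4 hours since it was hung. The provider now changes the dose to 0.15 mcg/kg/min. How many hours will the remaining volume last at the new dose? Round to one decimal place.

Initial rate:
Dose = 0.069 mcg/kg/min × 101 kg = 6.969 mcg/min
6.969 mcg/min × 60 min/hr = 418.14 mcg/hr
Concentration = 8 mg ÷ 168 mL = 0.04761905 mg/mL = 47.61905 mcg/mL
Rate = 418.14 mcg/hr ÷ 47.61905 mcg/mL = 8.78094 mL/hr
Volume infused so far = 8.78094 mL/hr × 5.4 hr = 47.41708 mL
Volume remaining = 168 − 47.41708 = 120.5829 mL
New rate:
Dose = 0.15 mcg/kg/min × 101 kg = 15.15 mcg/min
15.15 mcg/min × 60 min/hr = 909 mcg/hr
Rate = 909 mcg/hr ÷ 47.61905 mcg/mL = 19.089 mL/hr
Time remaining = 120.5829 mL ÷ 19.089 mL/hr = 6.31688 hr

6.3 hours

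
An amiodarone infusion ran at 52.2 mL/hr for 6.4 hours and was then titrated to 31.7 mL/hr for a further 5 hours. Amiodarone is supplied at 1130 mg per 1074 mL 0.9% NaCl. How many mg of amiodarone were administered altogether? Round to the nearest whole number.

Concentration = 1130 mg ÷ 1074 mL = 1.052142 mg/mL
Stage 1: 52.2 mL/hr × 6.4 hr = 334.08 mL → 334.08 mL × 1.052142 mg/mL = 351.4994 mg
Stage 2: 31.7 mL/hr × 5 hr = 158.5 mL → 158.5 mL × 1.052142 mg/mL = 166.7644 mg
Total = 351.4994 + 166.7644 = 518.2639 mg

518 mg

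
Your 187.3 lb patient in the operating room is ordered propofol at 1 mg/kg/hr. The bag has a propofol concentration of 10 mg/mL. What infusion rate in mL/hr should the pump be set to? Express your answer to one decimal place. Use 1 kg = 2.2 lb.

Weight = 187.3 lb ÷ 2.2 lb/kg = 85.13636 kg
Dose = 1 mg/kg/hr × 85.13636 kg = 85.13636 mg/hr
Rate = 85.13636 mg/hr ÷ 10 mg/mL = 8.513636 mL/hr

8.5 mL/hr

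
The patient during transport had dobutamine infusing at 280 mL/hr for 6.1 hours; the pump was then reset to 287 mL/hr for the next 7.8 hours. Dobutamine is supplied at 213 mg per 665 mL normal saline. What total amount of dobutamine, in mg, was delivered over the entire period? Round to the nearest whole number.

1264 mg

Concentration = 213 mg ÷ 665 mL = 0.3203008 mg/mL
Stage 1: 280 mL/hr × 6.1 hr = 1708 mL → 1708 mL × 0.3203008 mg/mL = 547.0737 mg
Stage 2: 287 mL/hr × 7.8 hr = 2238.6 mL → 2238.6 mL × 0.3203008 mg/mL = 717.0253 mg
Total = 547.0737 + 717.0253 = 1264.099 mg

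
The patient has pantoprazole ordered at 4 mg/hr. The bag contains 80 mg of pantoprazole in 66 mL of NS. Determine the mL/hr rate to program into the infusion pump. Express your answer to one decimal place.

3.3 mL/hr

Concentration = 80 mg ÷ 66 mL = 1.212121 mg/mL
Rate = 4 mg/hr ÷ 1.212121 mg/mL = 3.3 mL/hr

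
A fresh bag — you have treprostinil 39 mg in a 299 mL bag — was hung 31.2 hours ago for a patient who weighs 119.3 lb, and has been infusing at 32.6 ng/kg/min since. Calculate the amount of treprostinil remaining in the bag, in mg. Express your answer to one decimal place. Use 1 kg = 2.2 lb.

Weight = 119.3 lb ÷ 2.2 lb/kg = 54.22727 kg
Dose = 32.6 ng/kg/min × 54.22727 kg = 1767.809 ng/min
1767.809 ng/min × 60 min/hr = 106068.5 ng/hr
Concentration = 39 mg ÷ 299 mL = 0.1304348 mg/mL = 130434.8 ng/mL
Rate = 106068.5 ng/hr ÷ 130434.8 ng/mL = 0.8131922 mL/hr
Volume infused = 0.8131922 mL/hr × 31.2 hr = 25.3716 mL
Volume remaining = 299 − 25.3716 = 273.6284 mL
Drug remaining = 273.6284 mL × 130434.8 ng/mL = 35690661 ng = 35.69066 mg

35.7 mg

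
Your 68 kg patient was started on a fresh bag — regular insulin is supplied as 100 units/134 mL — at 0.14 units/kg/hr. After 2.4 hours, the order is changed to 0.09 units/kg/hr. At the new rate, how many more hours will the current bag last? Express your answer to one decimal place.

12.6 hours

Initial rate:
Dose = 0.14 units/kg/hr × 68 kg = 9.52 units/hr
Concentration = 100 units ÷ 134 mL = 0.7462687 units/mL
Rate = 9.52 units/hr ÷ 0.7462687 units/mL = 12.7568 mL/hr
Volume infused so far = 12.7568 mL/hr × 2.4 hr = 30.61632 mL
Volume remaining = 134 − 30.61632 = 103.3837 mL
New rate:
Dose = 0.09 units/kg/hr × 68 kg = 6.12 units/hr
Rate = 6.12 units/hr ÷ 0.7462687 units/mL = 8.2008 mL/hr
Time remaining = 103.3837 mL ÷ 8.2008 mL/hr = 12.60654 hr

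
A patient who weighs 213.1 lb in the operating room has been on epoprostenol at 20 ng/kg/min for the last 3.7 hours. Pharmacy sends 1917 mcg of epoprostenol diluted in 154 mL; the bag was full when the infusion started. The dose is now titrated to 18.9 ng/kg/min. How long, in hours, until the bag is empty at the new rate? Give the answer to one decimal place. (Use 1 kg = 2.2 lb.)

Initial rate:
Weight = 213.1 lb ÷ 2.2 lb/kg = 96.86364 kg
Dose = 20 ng/kg/min × 96.86364 kg = 1937.273 ng/min
1937.273 ng/min × 60 min/hr = 116236.4 ng/hr
Concentration = 1917 mcg ÷ 154 mL = 12.44805 mcg/mL = 12448.05 ng/mL
Rate = 116236.4 ng/hr ÷ 12448.05 ng/mL = 9.337715 mL/hr
Volume infused so far = 9.337715 mL/hr × 3.7 hr = 34.54955 mL
Volume remaining = 154 − 34.54955 = 119.4505 mL
New rate:
Dose = 18.9 ng/kg/min × 96.86364 kg = 1830.723 ng/min
1830.723 ng/min × 60 min/hr = 109843.4 ng/hr
Rate = 109843.4 ng/hr ÷ 12448.05 ng/mL = 8.824141 mL/hr
Time remaining = 119.4505 mL ÷ 8.824141 mL/hr = 13.53678 hr

13.5 hours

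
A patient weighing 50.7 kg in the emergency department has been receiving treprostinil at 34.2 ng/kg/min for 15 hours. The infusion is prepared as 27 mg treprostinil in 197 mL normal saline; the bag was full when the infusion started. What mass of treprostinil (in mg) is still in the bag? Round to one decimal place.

25.4 mg

Dose = 34.2 ng/kg/min × 50.7 kg = 1733.94 ng/min
1733.94 ng/min × 60 min/hr = 104036.4 ng/hr
Concentration = 27 mg ÷ 197 mL = 0.1370558 mg/mL = 137055.8 ng/mL
Rate = 104036.4 ng/hr ÷ 137055.8 ng/mL = 0.7590804 mL/hr
Volume infused = 0.7590804 mL/hr × 15 hr = 11.38621 mL
Volume remaining = 197 − 11.38621 = 185.6138 mL
Drug remaining = 185.6138 mL × 137055.8 ng/mL = 25439454 ng = 25.43945 mg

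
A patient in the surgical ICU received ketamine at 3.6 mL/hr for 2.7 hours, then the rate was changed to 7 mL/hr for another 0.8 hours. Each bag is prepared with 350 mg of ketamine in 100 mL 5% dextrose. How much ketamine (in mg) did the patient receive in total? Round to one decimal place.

Concentration = 350 mg ÷ 100 mL = 3.5 mg/mL
Stage 1: 3.6 mL/hr × 2.7 hr = 9.72 mL → 9.72 mL × 3.5 mg/mL = 34.02 mg
Stage 2: 7 mL/hr × 0.8 hr = 5.6 mL → 5.6 mL × 3.5 mg/mL = 19.6 mg
Total = 34.02 + 19.6 = 53.62 mg

53.6 mg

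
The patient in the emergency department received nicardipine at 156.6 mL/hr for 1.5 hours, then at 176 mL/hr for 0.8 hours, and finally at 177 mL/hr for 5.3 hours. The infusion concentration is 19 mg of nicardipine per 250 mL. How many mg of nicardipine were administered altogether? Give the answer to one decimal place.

99.8 mg

Concentration = 19 mg ÷ 250 mL = 0.076 mg/mL
Stage 1: 156.6 mL/hr × 1.5 hr = 234.9 mL → 234.9 mL × 0.076 mg/mL = 17.8524 mg
Stage 2: 176 mL/hr × 0.8 hr = 140.8 mL → 140.8 mL × 0.076 mg/mL = 10.7008 mg
Stage 3: 177 mL/hr × 5.3 hr = 938.1 mL → 938.1 mL × 0.076 mg/mL = 71.2956 mg
Total = 17.8524 + 10.7008 + 71.2956 = 99.8488 mg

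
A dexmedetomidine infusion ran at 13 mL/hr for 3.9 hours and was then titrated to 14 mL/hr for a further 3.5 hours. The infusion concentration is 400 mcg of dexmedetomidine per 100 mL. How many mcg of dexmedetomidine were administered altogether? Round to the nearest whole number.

Concentration = 400 mcg ÷ 100 mL = 4 mcg/mL
Stage 1: 13 mL/hr × 3.9 hr = 50.7 mL → 50.7 mL × 4 mcg/mL = 202.8 mcg
Stage 2: 14 mL/hr × 3.5 hr = 49 mL → 49 mL × 4 mcg/mL = 196 mcg
Total = 202.8 + 196 = 398.8 mcg

399 mcg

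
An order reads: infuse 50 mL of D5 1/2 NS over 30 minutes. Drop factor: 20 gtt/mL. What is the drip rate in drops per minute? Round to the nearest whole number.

50 mL ÷ (30 min) = 1.666667 mL/min
1.666667 mL/min × 20 gtt/mL = 33.33333 gtt/min

33 gtt/min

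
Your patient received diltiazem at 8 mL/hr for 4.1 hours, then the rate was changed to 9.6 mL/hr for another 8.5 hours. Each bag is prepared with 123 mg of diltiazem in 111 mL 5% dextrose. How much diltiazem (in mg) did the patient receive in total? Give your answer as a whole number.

Concentration = 123 mg ÷ 111 mL = 1.108108 mg/mL
Stage 1: 8 mL/hr × 4.1 hr = 32.8 mL → 32.8 mL × 1.108108 mg/mL = 36.34595 mg
Stage 2: 9.6 mL/hr × 8.5 hr = 81.6 mL → 81.6 mL × 1.108108 mg/mL = 90.42162 mg
Total = 36.34595 + 90.42162 = 126.7676 mg

127 mg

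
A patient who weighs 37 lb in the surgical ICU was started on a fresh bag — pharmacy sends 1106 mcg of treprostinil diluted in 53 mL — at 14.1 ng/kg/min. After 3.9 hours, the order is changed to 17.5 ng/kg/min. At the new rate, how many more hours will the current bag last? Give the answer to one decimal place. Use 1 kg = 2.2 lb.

Initial rate:
Weight = 37 lb ÷ 2.2 lb/kg = 16.81818 kg
Dose = 14.1 ng/kg/min × 16.81818 kg = 237.1364 ng/min
237.1364 ng/min × 60 min/hr = 14228.18 ng/hr
Concentration = 1106 mcg ÷ 53 mL = 20.86792 mcg/mL = 20867.92 ng/mL
Rate = 14228.18 ng/hr ÷ 20867.92 ng/mL = 0.6818206 mL/hr
Volume infused so far = 0.6818206 mL/hr × 3.9 hr = 2.659101 mL
Volume remaining = 53 − 2.659101 = 50.3409 mL
New rate:
Dose = 17.5 ng/kg/min × 16.81818 kg = 294.3182 ng/min
294.3182 ng/min × 60 min/hr = 17659.09 ng/hr
Rate = 17659.09 ng/hr ÷ 20867.92 ng/mL = 0.8462313 mL/hr
Time remaining = 50.3409 mL ÷ 0.8462313 mL/hr = 59.48834 hr

59.5 hours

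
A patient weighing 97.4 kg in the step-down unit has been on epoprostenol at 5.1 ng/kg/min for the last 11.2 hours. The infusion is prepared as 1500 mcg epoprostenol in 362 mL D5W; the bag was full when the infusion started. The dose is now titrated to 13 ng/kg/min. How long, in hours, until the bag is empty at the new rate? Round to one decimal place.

15.4 hours

Initial rate:
Dose = 5.1 ng/kg/min × 97.4 kg = 496.74 ng/min
496.74 ng/min × 60 min/hr = 29804.4 ng/hr
Concentration = 1500 mcg ÷ 362 mL = 4.143646 mcg/mL = 4143.646 ng/mL
Rate = 29804.4 ng/hr ÷ 4143.646 ng/mL = 7.192795 mL/hr
Volume infused so far = 7.192795 mL/hr × 11.2 hr = 80.55931 mL
Volume remaining = 362 − 80.55931 = 281.4407 mL
New rate:
Dose = 13 ng/kg/min × 97.4 kg = 1266.2 ng/min
1266.2 ng/min × 60 min/hr = 75972 ng/hr
Rate = 75972 ng/hr ÷ 4143.646 ng/mL = 18.33458 mL/hr
Time remaining = 281.4407 mL ÷ 18.33458 mL/hr = 15.35027 hr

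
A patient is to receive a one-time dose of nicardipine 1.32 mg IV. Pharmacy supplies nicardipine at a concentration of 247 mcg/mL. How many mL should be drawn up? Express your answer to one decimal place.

5.3 mL

Concentration = 247 mcg/mL = 0.247 mg/mL
Volume = 1.32 mg ÷ 0.247 mg/mL = 5.34413 mL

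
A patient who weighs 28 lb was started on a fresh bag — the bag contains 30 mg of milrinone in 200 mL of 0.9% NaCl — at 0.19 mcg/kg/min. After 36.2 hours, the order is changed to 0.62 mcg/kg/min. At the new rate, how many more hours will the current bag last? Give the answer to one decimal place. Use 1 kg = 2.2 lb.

Initial rate:
Weight = 28 lb ÷ 2.2 lb/kg = 12.72727 kg
Dose = 0.19 mcg/kg/min × 12.72727 kg = 2.418182 mcg/min
2.418182 mcg/min × 60 min/hr = 145.0909 mcg/hr
Concentration = 30 mg ÷ 200 mL = 0.15 mg/mL = 150 mcg/mL
Rate = 145.0909 mcg/hr ÷ 150 mcg/mL = 0.9672727 mL/hr
Volume infused so far = 0.9672727 mL/hr × 36.2 hr = 35.01527 mL
Volume remaining = 200 − 35.01527 = 164.9847 mL
New rate:
Dose = 0.62 mcg/kg/min × 12.72727 kg = 7.890909 mcg/min
7.890909 mcg/min × 60 min/hr = 473.4545 mcg/hr
Rate = 473.4545 mcg/hr ÷ 150 mcg/mL = 3.156364 mL/hr
Time remaining = 164.9847 mL ÷ 3.156364 mL/hr = 52.27051 hr

52.3 hours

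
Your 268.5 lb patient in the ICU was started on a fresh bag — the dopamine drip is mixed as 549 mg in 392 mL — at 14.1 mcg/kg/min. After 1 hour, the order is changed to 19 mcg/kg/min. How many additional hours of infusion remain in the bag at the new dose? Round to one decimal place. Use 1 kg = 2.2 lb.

3.2 hours

Initial rate:
Weight = 268.5 lb ÷ 2.2 lb/kg = 122.0455 kg
Dose = 14.1 mcg/kg/min × 122.0455 kg = 1720.841 mcg/min
1720.841 mcg/min × 60 min/hr = 103250.5 mcg/hr
Concentration = 549 mg ÷ 392 mL = 1.40051 mg/mL = 1400.51 mcg/mL
Rate = 103250.5 mcg/hr ÷ 1400.51 mcg/mL = 73.72346 mL/hr
Volume infused so far = 73.72346 mL/hr × 1 hr = 73.72346 mL
Volume remaining = 392 − 73.72346 = 318.2765 mL
New rate:
Dose = 19 mcg/kg/min × 122.0455 kg = 2318.864 mcg/min
2318.864 mcg/min × 60 min/hr = 139131.8 mcg/hr
Rate = 139131.8 mcg/hr ÷ 1400.51 mcg/mL = 99.34367 mL/hr
Time remaining = 318.2765 mL ÷ 99.34367 mL/hr = 3.203793 hr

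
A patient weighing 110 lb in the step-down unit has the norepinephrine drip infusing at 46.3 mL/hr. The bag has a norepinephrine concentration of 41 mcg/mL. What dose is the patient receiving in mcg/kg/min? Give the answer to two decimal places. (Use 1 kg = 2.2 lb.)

0.63 mcg/kg/min

Weight = 110 lb ÷ 2.2 lb/kg = 50 kg
Drug rate = 46.3 mL/hr × 41 mcg/mL = 1898.3 mcg/hr
1898.3 mcg/hr ÷ 60 min/hr = 31.63833 mcg/min
31.63833 mcg/min ÷ 50 kg = 0.6327667 mcg/kg/min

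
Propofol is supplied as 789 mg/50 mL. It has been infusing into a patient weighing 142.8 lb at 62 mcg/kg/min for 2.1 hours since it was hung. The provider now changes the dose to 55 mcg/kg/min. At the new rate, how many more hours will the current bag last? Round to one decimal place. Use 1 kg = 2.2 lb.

Initial rate:
Weight = 142.8 lb ÷ 2.2 lb/kg = 64.90909 kg
Dose = 62 mcg/kg/min × 64.90909 kg = 4024.364 mcg/min
4024.364 mcg/min × 60 min/hr = 241461.8 mcg/hr
Concentration = 789 mg ÷ 50 mL = 15.78 mg/mL = 15780 mcg/mL
Rate = 241461.8 mcg/hr ÷ 15780 mcg/mL = 15.30176 mL/hr
Volume infused so far = 15.30176 mL/hr × 2.1 hr = 32.1337 mL
Volume remaining = 50 − 32.1337 = 17.8663 mL
New rate:
Dose = 55 mcg/kg/min × 64.90909 kg = 3570 mcg/min
3570 mcg/min × 60 min/hr = 214200 mcg/hr
Rate = 214200 mcg/hr ÷ 15780 mcg/mL = 13.57414 mL/hr
Time remaining = 17.8663 mL ÷ 13.57414 mL/hr = 1.316201 hr

1.3 hours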